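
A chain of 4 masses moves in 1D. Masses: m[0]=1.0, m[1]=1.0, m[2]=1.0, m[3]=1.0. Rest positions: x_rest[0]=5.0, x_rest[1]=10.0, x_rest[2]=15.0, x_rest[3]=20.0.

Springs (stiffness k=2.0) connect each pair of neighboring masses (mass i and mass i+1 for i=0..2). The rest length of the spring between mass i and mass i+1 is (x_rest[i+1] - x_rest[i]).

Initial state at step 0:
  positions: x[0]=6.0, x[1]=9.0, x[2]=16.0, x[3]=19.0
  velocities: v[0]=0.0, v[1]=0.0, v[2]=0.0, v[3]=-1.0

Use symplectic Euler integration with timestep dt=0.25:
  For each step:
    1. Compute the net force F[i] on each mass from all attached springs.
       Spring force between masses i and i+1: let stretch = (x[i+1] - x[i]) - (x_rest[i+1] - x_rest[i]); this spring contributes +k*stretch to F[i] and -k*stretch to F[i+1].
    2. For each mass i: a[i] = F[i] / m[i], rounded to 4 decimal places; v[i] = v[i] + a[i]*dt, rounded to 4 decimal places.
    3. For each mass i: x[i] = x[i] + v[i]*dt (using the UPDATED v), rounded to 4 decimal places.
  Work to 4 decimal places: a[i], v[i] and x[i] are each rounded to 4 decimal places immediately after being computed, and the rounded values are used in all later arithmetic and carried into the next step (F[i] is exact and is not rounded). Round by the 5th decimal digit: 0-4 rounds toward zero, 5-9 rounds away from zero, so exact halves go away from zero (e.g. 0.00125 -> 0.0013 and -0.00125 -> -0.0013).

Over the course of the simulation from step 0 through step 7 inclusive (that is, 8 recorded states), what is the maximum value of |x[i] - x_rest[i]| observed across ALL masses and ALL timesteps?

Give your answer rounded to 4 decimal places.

Step 0: x=[6.0000 9.0000 16.0000 19.0000] v=[0.0000 0.0000 0.0000 -1.0000]
Step 1: x=[5.7500 9.5000 15.5000 19.0000] v=[-1.0000 2.0000 -2.0000 0.0000]
Step 2: x=[5.3438 10.2813 14.6875 19.1875] v=[-1.6250 3.1250 -3.2500 0.7500]
Step 3: x=[4.9297 10.9962 13.8867 19.4375] v=[-1.6563 2.8594 -3.2031 1.0000]
Step 4: x=[4.6489 11.3141 13.4185 19.6187] v=[-1.1231 1.2714 -1.8730 0.7246]
Step 5: x=[4.5763 11.0619 13.4622 19.6498] v=[-0.2905 -1.0090 0.1749 0.1245]
Step 6: x=[4.6894 10.2990 13.9794 19.5325] v=[0.4523 -3.0517 2.0686 -0.4693]
Step 7: x=[4.8787 9.2949 14.7307 19.3460] v=[0.7571 -4.0163 3.0050 -0.7459]
Max displacement = 1.5815

Answer: 1.5815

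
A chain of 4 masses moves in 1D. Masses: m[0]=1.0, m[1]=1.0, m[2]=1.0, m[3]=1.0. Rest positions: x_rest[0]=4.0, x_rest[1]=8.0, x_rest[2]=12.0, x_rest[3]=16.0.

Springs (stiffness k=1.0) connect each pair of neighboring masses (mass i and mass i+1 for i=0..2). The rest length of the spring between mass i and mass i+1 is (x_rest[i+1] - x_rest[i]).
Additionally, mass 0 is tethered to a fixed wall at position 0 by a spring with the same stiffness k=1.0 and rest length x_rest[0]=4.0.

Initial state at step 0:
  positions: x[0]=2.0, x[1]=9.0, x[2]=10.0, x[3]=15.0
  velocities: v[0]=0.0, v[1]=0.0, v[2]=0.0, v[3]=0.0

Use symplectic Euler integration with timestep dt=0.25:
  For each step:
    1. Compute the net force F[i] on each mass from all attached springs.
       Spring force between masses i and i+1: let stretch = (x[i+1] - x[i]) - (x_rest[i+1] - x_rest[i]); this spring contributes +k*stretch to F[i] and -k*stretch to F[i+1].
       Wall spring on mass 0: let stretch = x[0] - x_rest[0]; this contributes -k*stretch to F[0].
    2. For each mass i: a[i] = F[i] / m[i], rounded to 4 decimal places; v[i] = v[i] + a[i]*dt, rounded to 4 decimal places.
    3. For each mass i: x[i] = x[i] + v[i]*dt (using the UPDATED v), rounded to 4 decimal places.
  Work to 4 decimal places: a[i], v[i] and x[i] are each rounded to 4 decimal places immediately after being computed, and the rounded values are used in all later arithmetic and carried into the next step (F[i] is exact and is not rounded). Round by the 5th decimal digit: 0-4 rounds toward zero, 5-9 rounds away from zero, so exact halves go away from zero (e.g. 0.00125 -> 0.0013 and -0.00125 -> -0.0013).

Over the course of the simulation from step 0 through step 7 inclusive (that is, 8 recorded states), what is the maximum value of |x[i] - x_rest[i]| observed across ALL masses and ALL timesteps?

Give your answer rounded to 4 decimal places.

Answer: 2.4639

Derivation:
Step 0: x=[2.0000 9.0000 10.0000 15.0000] v=[0.0000 0.0000 0.0000 0.0000]
Step 1: x=[2.3125 8.6250 10.2500 14.9375] v=[1.2500 -1.5000 1.0000 -0.2500]
Step 2: x=[2.8750 7.9570 10.6914 14.8320] v=[2.2500 -2.6719 1.7656 -0.4219]
Step 3: x=[3.5755 7.1423 11.2207 14.7177] v=[2.8018 -3.2588 2.1172 -0.4571]
Step 4: x=[4.2754 6.3596 11.7137 14.6349] v=[2.7996 -3.1309 1.9719 -0.3314]
Step 5: x=[4.8384 5.7813 12.0546 14.6195] v=[2.2518 -2.3134 1.3637 -0.0617]
Step 6: x=[5.1579 5.5361 12.1638 14.6938] v=[1.2779 -0.9808 0.4366 0.2971]
Step 7: x=[5.1787 5.6815 12.0169 14.8600] v=[0.0830 0.5816 -0.5878 0.6646]
Max displacement = 2.4639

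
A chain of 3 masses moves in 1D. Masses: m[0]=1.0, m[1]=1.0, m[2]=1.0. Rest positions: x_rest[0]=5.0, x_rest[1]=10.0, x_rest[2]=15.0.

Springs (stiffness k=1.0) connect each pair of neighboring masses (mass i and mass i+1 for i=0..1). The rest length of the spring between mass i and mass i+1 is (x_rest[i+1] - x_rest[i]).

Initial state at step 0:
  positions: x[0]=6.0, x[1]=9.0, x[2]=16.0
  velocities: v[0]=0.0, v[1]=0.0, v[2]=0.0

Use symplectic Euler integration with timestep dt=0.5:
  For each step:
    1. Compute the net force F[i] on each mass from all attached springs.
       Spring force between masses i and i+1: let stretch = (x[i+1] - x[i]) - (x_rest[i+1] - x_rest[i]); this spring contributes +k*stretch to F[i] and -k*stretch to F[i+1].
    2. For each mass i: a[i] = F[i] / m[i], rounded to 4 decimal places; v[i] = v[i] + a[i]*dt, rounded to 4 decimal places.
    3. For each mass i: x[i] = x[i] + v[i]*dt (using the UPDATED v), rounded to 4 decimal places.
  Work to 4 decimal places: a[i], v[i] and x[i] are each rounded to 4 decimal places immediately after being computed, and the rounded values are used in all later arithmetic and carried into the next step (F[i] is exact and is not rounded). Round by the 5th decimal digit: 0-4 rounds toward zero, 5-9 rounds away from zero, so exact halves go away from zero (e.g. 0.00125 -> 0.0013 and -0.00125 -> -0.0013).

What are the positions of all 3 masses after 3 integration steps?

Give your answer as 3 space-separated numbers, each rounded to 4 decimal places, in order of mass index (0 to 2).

Step 0: x=[6.0000 9.0000 16.0000] v=[0.0000 0.0000 0.0000]
Step 1: x=[5.5000 10.0000 15.5000] v=[-1.0000 2.0000 -1.0000]
Step 2: x=[4.8750 11.2500 14.8750] v=[-1.2500 2.5000 -1.2500]
Step 3: x=[4.5938 11.8125 14.5938] v=[-0.5625 1.1250 -0.5625]

Answer: 4.5938 11.8125 14.5938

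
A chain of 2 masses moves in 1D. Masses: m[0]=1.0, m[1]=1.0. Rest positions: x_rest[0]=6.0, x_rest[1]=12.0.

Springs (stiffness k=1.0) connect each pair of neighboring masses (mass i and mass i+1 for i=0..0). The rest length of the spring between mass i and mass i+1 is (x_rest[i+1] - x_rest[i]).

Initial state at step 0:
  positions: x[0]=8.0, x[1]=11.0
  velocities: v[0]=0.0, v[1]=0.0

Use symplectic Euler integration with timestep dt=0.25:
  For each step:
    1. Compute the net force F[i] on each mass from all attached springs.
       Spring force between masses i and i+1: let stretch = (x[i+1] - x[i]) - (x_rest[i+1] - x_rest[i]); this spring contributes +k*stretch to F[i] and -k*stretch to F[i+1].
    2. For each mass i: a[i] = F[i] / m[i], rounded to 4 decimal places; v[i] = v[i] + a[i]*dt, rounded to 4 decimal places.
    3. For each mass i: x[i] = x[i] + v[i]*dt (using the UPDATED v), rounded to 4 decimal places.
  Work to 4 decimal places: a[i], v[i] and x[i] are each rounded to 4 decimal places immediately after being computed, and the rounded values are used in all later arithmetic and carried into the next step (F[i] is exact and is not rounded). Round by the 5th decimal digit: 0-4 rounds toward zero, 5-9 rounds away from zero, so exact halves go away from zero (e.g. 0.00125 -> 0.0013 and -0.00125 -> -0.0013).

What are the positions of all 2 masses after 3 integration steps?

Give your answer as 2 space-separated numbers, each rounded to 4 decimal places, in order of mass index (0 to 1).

Answer: 6.9892 12.0108

Derivation:
Step 0: x=[8.0000 11.0000] v=[0.0000 0.0000]
Step 1: x=[7.8125 11.1875] v=[-0.7500 0.7500]
Step 2: x=[7.4609 11.5391] v=[-1.4063 1.4063]
Step 3: x=[6.9892 12.0108] v=[-1.8868 1.8868]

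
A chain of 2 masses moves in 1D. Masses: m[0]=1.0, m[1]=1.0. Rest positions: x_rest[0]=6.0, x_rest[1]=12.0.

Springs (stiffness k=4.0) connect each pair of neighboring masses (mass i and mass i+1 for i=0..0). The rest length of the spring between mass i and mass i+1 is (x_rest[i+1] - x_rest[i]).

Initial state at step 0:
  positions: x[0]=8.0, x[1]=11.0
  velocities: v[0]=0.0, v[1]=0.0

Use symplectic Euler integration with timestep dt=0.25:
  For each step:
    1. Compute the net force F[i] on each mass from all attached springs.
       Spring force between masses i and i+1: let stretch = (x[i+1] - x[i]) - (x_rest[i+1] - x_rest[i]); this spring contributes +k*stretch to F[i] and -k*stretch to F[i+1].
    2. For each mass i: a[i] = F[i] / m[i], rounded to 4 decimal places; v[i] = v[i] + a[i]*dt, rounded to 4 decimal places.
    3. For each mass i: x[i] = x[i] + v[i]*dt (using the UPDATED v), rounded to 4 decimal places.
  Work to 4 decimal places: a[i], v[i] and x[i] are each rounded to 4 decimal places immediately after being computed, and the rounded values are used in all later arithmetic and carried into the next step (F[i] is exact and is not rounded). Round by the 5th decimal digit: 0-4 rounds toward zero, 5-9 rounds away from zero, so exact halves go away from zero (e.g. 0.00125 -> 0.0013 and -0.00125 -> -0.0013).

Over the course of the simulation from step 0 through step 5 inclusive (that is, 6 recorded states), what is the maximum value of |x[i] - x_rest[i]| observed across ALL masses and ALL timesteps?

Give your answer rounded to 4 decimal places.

Answer: 2.0938

Derivation:
Step 0: x=[8.0000 11.0000] v=[0.0000 0.0000]
Step 1: x=[7.2500 11.7500] v=[-3.0000 3.0000]
Step 2: x=[6.1250 12.8750] v=[-4.5000 4.5000]
Step 3: x=[5.1875 13.8125] v=[-3.7500 3.7500]
Step 4: x=[4.9063 14.0938] v=[-1.1250 1.1250]
Step 5: x=[5.4219 13.5782] v=[2.0625 -2.0625]
Max displacement = 2.0938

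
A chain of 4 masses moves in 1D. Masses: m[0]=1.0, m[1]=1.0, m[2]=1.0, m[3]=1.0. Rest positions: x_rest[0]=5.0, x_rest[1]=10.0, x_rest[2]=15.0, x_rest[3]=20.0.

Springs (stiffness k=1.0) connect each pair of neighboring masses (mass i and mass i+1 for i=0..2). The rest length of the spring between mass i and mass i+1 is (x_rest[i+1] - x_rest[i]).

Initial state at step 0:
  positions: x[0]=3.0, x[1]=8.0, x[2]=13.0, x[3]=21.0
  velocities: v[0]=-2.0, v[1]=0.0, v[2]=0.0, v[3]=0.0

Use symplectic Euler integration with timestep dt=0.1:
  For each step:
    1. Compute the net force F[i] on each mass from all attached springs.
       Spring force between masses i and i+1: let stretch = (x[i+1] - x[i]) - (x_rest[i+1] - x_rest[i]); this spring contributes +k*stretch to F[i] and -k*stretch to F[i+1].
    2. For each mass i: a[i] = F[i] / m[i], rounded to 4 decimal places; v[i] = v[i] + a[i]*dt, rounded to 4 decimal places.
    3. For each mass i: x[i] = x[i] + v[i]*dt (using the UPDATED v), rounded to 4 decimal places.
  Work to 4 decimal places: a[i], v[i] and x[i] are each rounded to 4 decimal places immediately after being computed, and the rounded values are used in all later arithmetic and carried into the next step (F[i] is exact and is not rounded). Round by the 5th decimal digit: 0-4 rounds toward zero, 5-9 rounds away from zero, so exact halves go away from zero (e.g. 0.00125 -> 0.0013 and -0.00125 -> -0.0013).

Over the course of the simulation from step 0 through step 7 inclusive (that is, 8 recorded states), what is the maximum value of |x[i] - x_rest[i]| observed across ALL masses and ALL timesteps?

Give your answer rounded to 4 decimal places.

Step 0: x=[3.0000 8.0000 13.0000 21.0000] v=[-2.0000 0.0000 0.0000 0.0000]
Step 1: x=[2.8000 8.0000 13.0300 20.9700] v=[-2.0000 0.0000 0.3000 -0.3000]
Step 2: x=[2.6020 7.9983 13.0891 20.9106] v=[-1.9800 -0.0170 0.5910 -0.5940]
Step 3: x=[2.4080 7.9935 13.1755 20.8230] v=[-1.9404 -0.0476 0.8641 -0.8762]
Step 4: x=[2.2198 7.9847 13.2866 20.7089] v=[-1.8819 -0.0880 1.1107 -1.1410]
Step 5: x=[2.0393 7.9713 13.4189 20.5706] v=[-1.8054 -0.1343 1.3227 -1.3832]
Step 6: x=[1.8681 7.9530 13.5682 20.4108] v=[-1.7122 -0.1827 1.4931 -1.5984]
Step 7: x=[1.7077 7.9300 13.7298 20.2325] v=[-1.6037 -0.2297 1.6158 -1.7827]
Max displacement = 3.2923

Answer: 3.2923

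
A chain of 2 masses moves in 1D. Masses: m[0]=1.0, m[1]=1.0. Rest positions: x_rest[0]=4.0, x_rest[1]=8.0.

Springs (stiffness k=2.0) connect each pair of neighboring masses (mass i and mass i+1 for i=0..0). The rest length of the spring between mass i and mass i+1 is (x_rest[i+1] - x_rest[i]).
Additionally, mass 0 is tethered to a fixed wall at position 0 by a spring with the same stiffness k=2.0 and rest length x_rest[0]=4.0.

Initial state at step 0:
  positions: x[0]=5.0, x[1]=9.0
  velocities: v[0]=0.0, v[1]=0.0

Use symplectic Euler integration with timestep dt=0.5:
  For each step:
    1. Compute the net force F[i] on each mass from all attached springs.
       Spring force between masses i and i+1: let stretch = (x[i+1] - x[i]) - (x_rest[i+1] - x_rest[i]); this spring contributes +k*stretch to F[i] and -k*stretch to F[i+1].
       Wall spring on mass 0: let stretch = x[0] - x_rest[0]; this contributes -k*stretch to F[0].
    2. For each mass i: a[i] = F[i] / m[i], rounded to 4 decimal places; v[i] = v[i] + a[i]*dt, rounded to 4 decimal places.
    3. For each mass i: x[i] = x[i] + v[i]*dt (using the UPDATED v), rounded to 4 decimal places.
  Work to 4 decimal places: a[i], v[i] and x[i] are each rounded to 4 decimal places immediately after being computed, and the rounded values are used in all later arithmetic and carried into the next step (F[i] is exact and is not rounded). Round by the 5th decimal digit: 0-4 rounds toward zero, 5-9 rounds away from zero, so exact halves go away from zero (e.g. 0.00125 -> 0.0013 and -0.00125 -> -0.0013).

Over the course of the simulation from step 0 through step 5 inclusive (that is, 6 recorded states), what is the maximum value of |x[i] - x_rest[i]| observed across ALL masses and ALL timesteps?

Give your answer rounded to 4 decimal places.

Step 0: x=[5.0000 9.0000] v=[0.0000 0.0000]
Step 1: x=[4.5000 9.0000] v=[-1.0000 0.0000]
Step 2: x=[4.0000 8.7500] v=[-1.0000 -0.5000]
Step 3: x=[3.8750 8.1250] v=[-0.2500 -1.2500]
Step 4: x=[3.9375 7.3750] v=[0.1250 -1.5000]
Step 5: x=[3.7500 6.9063] v=[-0.3750 -0.9375]
Max displacement = 1.0937

Answer: 1.0937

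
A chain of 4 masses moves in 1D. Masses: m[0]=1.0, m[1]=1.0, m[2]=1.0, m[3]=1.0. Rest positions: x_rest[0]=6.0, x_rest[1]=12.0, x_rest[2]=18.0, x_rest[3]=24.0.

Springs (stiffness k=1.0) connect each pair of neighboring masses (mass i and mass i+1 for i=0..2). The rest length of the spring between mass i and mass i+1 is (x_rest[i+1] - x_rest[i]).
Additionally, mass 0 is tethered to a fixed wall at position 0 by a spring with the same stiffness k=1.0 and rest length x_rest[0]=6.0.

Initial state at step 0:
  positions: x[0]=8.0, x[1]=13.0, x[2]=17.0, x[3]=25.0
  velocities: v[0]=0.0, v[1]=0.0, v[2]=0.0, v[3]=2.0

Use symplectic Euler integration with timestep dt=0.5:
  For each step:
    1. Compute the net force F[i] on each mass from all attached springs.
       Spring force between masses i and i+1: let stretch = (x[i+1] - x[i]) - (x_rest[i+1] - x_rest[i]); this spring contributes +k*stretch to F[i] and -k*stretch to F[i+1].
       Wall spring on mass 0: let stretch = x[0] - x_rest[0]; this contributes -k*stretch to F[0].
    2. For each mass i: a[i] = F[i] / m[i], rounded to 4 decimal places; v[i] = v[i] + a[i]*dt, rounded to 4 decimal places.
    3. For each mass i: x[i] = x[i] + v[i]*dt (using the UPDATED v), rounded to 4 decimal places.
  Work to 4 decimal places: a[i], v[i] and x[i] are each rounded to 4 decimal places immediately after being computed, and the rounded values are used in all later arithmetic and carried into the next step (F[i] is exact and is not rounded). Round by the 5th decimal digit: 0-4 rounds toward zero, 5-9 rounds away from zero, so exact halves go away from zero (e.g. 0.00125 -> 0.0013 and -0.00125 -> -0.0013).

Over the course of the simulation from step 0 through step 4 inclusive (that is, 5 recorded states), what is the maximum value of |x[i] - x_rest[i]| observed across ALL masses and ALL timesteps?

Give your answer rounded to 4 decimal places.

Answer: 3.2384

Derivation:
Step 0: x=[8.0000 13.0000 17.0000 25.0000] v=[0.0000 0.0000 0.0000 2.0000]
Step 1: x=[7.2500 12.7500 18.0000 25.5000] v=[-1.5000 -0.5000 2.0000 1.0000]
Step 2: x=[6.0625 12.4375 19.5625 25.6250] v=[-2.3750 -0.6250 3.1250 0.2500]
Step 3: x=[4.9531 12.3125 20.8594 25.7344] v=[-2.2188 -0.2500 2.5938 0.2188]
Step 4: x=[4.4453 12.4844 21.2384 26.1251] v=[-1.0157 0.3438 0.7579 0.7813]
Max displacement = 3.2384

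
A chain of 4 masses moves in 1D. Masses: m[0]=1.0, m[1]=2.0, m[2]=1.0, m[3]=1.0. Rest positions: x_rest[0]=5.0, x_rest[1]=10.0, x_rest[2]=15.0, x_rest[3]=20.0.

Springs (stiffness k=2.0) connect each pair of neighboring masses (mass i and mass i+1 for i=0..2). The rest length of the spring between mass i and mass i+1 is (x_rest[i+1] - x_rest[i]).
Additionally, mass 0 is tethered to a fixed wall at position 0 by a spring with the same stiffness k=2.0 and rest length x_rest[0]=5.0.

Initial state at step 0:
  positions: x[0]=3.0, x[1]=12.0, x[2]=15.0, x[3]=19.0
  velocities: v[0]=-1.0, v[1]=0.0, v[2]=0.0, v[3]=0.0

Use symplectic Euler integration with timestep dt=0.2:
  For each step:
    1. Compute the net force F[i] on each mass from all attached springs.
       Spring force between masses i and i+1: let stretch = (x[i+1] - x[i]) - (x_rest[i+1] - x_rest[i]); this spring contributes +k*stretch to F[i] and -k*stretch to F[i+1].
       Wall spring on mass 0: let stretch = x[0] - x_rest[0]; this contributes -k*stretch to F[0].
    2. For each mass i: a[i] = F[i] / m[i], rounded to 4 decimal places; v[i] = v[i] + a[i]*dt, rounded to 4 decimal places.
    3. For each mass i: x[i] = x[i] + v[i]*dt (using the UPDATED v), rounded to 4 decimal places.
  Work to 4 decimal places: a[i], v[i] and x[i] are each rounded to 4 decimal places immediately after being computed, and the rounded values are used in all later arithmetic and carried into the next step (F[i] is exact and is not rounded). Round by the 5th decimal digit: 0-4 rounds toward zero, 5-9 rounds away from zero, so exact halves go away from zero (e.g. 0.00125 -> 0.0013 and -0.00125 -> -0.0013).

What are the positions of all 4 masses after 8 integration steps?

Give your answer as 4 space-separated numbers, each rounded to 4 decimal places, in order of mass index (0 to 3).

Answer: 7.0915 8.7503 14.9847 21.2387

Derivation:
Step 0: x=[3.0000 12.0000 15.0000 19.0000] v=[-1.0000 0.0000 0.0000 0.0000]
Step 1: x=[3.2800 11.7600 15.0800 19.0800] v=[1.4000 -1.2000 0.4000 0.4000]
Step 2: x=[3.9760 11.3136 15.2144 19.2400] v=[3.4800 -2.2320 0.6720 0.8000]
Step 3: x=[4.9409 10.7297 15.3588 19.4780] v=[4.8246 -2.9194 0.7219 1.1898]
Step 4: x=[5.9737 10.0994 15.4624 19.7864] v=[5.1638 -3.1513 0.5179 1.5421]
Step 5: x=[6.8586 9.5186 15.4829 20.1489] v=[4.4246 -2.9038 0.1023 1.8125]
Step 6: x=[7.4076 9.0700 15.3995 20.5381] v=[2.7452 -2.2429 -0.4170 1.9461]
Step 7: x=[7.4970 8.8081 15.2208 20.9162] v=[0.4471 -1.3095 -0.8934 1.8907]
Step 8: x=[7.0915 8.7503 14.9847 21.2387] v=[-2.0273 -0.2892 -1.1803 1.6125]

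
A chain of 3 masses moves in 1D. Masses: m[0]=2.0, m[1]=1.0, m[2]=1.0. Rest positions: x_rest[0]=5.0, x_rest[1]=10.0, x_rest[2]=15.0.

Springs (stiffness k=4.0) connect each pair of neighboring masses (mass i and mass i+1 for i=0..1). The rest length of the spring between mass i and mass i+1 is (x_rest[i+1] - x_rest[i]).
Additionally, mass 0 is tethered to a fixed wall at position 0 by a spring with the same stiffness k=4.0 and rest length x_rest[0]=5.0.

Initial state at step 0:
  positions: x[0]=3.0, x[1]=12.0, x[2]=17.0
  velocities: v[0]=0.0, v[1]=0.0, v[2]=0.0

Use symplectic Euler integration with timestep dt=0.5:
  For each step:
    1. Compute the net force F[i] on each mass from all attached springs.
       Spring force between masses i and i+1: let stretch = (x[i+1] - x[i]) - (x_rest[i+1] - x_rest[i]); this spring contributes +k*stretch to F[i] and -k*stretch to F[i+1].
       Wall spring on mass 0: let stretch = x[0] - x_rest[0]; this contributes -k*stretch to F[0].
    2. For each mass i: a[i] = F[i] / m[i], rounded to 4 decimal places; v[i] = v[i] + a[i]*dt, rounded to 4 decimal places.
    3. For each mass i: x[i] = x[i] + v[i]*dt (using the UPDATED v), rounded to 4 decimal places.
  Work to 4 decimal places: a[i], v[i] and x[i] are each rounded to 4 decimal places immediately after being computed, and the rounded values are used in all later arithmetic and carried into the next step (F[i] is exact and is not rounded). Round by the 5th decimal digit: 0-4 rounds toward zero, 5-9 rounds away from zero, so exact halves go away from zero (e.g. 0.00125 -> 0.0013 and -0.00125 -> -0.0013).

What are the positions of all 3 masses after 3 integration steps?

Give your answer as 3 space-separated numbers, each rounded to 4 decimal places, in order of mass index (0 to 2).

Answer: 6.5000 12.0000 12.0000

Derivation:
Step 0: x=[3.0000 12.0000 17.0000] v=[0.0000 0.0000 0.0000]
Step 1: x=[6.0000 8.0000 17.0000] v=[6.0000 -8.0000 0.0000]
Step 2: x=[7.0000 11.0000 13.0000] v=[2.0000 6.0000 -8.0000]
Step 3: x=[6.5000 12.0000 12.0000] v=[-1.0000 2.0000 -2.0000]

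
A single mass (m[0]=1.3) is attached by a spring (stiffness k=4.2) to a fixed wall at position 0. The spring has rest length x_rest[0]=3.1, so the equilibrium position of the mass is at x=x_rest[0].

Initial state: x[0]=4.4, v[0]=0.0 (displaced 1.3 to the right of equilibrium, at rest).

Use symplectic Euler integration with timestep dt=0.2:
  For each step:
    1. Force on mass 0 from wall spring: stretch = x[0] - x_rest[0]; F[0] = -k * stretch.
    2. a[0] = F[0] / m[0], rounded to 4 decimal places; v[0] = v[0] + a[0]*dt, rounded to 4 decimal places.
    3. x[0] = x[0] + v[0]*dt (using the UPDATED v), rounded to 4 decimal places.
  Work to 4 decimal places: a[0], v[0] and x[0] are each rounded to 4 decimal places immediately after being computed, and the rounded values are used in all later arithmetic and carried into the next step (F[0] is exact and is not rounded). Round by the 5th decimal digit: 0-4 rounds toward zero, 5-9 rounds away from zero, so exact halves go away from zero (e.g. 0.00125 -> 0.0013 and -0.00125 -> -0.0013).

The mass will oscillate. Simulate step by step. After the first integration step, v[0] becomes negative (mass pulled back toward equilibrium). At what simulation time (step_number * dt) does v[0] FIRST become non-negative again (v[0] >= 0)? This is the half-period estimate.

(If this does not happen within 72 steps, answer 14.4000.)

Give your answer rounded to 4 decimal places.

Answer: 1.8000

Derivation:
Step 0: x=[4.4000] v=[0.0000]
Step 1: x=[4.2320] v=[-0.8400]
Step 2: x=[3.9177] v=[-1.5714]
Step 3: x=[3.4977] v=[-2.0998]
Step 4: x=[3.0263] v=[-2.3568]
Step 5: x=[2.5645] v=[-2.3092]
Step 6: x=[2.1719] v=[-1.9632]
Step 7: x=[1.8992] v=[-1.3635]
Step 8: x=[1.7817] v=[-0.5876]
Step 9: x=[1.8345] v=[0.2642]
First v>=0 after going negative at step 9, time=1.8000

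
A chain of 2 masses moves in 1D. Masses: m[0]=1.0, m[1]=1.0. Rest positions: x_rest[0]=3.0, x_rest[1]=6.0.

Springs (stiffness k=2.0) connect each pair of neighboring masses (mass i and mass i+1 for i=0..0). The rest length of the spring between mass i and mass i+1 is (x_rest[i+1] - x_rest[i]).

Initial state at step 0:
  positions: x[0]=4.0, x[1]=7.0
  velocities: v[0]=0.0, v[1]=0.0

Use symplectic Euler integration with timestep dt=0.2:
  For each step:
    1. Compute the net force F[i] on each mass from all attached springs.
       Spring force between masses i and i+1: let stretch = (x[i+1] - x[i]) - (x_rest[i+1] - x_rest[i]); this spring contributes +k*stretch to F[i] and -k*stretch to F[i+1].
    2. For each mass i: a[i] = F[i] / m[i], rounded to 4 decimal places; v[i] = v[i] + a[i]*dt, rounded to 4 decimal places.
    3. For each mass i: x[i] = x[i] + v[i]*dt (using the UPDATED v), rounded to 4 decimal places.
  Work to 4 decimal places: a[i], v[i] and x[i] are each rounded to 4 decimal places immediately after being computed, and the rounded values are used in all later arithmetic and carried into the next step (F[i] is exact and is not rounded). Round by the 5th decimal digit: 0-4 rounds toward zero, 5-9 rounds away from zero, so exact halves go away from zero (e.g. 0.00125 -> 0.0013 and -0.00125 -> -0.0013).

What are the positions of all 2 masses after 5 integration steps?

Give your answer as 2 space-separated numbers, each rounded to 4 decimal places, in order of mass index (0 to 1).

Answer: 4.0000 7.0000

Derivation:
Step 0: x=[4.0000 7.0000] v=[0.0000 0.0000]
Step 1: x=[4.0000 7.0000] v=[0.0000 0.0000]
Step 2: x=[4.0000 7.0000] v=[0.0000 0.0000]
Step 3: x=[4.0000 7.0000] v=[0.0000 0.0000]
Step 4: x=[4.0000 7.0000] v=[0.0000 0.0000]
Step 5: x=[4.0000 7.0000] v=[0.0000 0.0000]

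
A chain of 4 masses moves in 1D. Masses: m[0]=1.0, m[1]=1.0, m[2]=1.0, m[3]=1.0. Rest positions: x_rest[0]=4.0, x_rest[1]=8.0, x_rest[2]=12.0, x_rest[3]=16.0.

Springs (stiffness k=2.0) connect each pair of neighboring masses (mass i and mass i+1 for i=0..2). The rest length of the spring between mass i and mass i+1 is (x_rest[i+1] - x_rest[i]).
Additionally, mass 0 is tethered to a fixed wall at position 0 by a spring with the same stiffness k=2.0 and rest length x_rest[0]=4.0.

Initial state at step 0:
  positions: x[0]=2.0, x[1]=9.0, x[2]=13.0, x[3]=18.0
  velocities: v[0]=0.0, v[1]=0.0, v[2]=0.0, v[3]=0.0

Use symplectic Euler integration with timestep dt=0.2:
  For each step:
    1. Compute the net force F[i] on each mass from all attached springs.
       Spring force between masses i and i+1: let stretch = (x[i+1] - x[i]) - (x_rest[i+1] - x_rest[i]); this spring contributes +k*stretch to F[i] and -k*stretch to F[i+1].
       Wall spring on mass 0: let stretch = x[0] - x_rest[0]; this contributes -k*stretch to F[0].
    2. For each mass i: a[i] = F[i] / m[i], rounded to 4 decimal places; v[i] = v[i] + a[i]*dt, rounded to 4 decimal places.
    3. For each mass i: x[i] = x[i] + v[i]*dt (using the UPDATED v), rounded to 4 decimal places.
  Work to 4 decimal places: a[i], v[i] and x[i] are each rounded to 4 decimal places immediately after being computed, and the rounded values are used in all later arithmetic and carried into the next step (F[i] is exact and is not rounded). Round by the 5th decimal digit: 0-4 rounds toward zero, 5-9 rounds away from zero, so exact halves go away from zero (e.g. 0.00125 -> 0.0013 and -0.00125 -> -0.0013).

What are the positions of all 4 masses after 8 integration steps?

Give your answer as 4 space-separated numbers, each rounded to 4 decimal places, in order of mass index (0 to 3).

Step 0: x=[2.0000 9.0000 13.0000 18.0000] v=[0.0000 0.0000 0.0000 0.0000]
Step 1: x=[2.4000 8.7600 13.0800 17.9200] v=[2.0000 -1.2000 0.4000 -0.4000]
Step 2: x=[3.1168 8.3568 13.2016 17.7728] v=[3.5840 -2.0160 0.6080 -0.7360]
Step 3: x=[4.0035 7.9220 13.3013 17.5799] v=[4.4333 -2.1741 0.4986 -0.9645]
Step 4: x=[4.8834 7.6040 13.3130 17.3647] v=[4.3993 -1.5898 0.0583 -1.0759]
Step 5: x=[5.5902 7.5251 13.1921 17.1454] v=[3.5342 -0.3944 -0.6046 -1.0966]
Step 6: x=[6.0046 7.7448 12.9341 16.9298] v=[2.0721 1.0984 -1.2901 -1.0779]
Step 7: x=[6.0779 8.2404 12.5806 16.7146] v=[0.3663 2.4780 -1.7675 -1.0762]
Step 8: x=[5.8379 8.9102 12.2106 16.4886] v=[-1.1999 3.3491 -1.8500 -1.1298]

Answer: 5.8379 8.9102 12.2106 16.4886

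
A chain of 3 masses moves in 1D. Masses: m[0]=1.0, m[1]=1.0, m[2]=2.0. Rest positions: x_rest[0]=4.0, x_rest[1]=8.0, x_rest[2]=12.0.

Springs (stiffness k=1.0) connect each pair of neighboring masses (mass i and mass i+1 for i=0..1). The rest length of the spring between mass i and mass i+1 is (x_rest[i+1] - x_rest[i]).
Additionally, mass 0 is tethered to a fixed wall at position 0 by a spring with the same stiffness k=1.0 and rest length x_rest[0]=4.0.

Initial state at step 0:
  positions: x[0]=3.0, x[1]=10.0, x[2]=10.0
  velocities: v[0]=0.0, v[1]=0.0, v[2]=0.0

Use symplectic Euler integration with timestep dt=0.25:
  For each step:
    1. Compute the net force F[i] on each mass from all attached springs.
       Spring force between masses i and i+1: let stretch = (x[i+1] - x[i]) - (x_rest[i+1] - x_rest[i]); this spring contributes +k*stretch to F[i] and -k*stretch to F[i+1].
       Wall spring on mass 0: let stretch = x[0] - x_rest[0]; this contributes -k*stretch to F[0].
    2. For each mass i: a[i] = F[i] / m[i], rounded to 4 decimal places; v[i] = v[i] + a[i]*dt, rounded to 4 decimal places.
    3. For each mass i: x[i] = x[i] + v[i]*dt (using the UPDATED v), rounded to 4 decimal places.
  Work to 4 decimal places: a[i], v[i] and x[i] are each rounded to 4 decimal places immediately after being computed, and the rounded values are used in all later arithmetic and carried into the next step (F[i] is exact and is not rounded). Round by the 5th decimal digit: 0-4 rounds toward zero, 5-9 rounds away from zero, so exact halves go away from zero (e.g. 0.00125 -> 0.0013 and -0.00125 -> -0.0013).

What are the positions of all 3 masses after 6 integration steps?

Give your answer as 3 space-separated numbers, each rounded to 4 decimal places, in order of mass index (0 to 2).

Answer: 5.0695 5.1797 11.6223

Derivation:
Step 0: x=[3.0000 10.0000 10.0000] v=[0.0000 0.0000 0.0000]
Step 1: x=[3.2500 9.5625 10.1250] v=[1.0000 -1.7500 0.5000]
Step 2: x=[3.6914 8.7656 10.3574] v=[1.7656 -3.1875 0.9297]
Step 3: x=[4.2192 7.7511 10.6651] v=[2.1113 -4.0581 1.2307]
Step 4: x=[4.7041 6.6980 11.0067] v=[1.9395 -4.2126 1.3665]
Step 5: x=[5.0196 5.7895 11.3387] v=[1.2620 -3.6339 1.3279]
Step 6: x=[5.0695 5.1797 11.6223] v=[0.1996 -2.4391 1.1343]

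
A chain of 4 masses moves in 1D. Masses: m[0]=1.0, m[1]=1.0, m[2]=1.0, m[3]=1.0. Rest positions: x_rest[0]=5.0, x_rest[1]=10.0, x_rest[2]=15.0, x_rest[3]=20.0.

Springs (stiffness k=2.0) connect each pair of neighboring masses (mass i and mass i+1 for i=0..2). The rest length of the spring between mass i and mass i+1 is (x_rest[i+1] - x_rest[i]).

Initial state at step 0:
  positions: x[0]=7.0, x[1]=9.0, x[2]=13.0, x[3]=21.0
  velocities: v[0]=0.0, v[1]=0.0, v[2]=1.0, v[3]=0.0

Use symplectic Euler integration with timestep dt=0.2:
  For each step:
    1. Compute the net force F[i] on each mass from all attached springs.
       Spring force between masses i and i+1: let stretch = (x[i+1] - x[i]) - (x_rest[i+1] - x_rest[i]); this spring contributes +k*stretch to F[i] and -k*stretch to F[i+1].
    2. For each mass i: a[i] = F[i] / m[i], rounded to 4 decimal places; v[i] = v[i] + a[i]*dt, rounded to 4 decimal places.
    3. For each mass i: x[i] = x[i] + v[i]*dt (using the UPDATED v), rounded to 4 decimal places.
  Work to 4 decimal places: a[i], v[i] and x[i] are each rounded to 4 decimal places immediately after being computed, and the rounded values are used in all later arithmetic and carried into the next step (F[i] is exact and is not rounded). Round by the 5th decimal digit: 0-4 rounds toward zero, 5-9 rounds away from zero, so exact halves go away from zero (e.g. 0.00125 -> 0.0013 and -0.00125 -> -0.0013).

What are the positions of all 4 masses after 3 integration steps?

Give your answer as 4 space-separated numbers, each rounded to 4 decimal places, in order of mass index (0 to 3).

Step 0: x=[7.0000 9.0000 13.0000 21.0000] v=[0.0000 0.0000 1.0000 0.0000]
Step 1: x=[6.7600 9.1600 13.5200 20.7600] v=[-1.2000 0.8000 2.6000 -1.2000]
Step 2: x=[6.3120 9.4768 14.2704 20.3408] v=[-2.2400 1.5840 3.7520 -2.0960]
Step 3: x=[5.7172 9.9239 15.1229 19.8360] v=[-2.9741 2.2355 4.2627 -2.5242]

Answer: 5.7172 9.9239 15.1229 19.8360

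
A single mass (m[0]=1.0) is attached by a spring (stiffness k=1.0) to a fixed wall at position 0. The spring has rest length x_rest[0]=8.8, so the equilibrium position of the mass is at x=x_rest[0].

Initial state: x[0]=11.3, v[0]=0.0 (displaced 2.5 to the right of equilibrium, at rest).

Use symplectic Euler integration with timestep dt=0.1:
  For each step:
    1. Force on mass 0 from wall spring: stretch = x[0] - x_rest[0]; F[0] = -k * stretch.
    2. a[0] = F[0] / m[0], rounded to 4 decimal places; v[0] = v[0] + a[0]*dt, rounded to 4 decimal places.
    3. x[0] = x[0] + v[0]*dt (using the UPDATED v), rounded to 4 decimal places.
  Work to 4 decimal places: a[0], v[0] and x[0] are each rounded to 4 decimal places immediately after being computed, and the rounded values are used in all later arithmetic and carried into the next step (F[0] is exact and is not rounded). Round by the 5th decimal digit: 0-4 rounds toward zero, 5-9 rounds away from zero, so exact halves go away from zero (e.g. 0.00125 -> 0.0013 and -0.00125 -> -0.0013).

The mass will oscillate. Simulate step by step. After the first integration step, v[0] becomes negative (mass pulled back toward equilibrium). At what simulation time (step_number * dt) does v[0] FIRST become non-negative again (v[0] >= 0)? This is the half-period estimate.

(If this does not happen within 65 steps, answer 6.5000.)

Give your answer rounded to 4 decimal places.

Step 0: x=[11.3000] v=[0.0000]
Step 1: x=[11.2750] v=[-0.2500]
Step 2: x=[11.2253] v=[-0.4975]
Step 3: x=[11.1513] v=[-0.7400]
Step 4: x=[11.0538] v=[-0.9751]
Step 5: x=[10.9338] v=[-1.2005]
Step 6: x=[10.7924] v=[-1.4139]
Step 7: x=[10.6311] v=[-1.6131]
Step 8: x=[10.4515] v=[-1.7962]
Step 9: x=[10.2554] v=[-1.9614]
Step 10: x=[10.0447] v=[-2.1069]
Step 11: x=[9.8216] v=[-2.2314]
Step 12: x=[9.5882] v=[-2.3336]
Step 13: x=[9.3470] v=[-2.4124]
Step 14: x=[9.1003] v=[-2.4671]
Step 15: x=[8.8506] v=[-2.4971]
Step 16: x=[8.6004] v=[-2.5022]
Step 17: x=[8.3522] v=[-2.4822]
Step 18: x=[8.1085] v=[-2.4374]
Step 19: x=[7.8717] v=[-2.3683]
Step 20: x=[7.6442] v=[-2.2755]
Step 21: x=[7.4282] v=[-2.1599]
Step 22: x=[7.2259] v=[-2.0227]
Step 23: x=[7.0394] v=[-1.8653]
Step 24: x=[6.8705] v=[-1.6892]
Step 25: x=[6.7209] v=[-1.4963]
Step 26: x=[6.5921] v=[-1.2884]
Step 27: x=[6.4853] v=[-1.0676]
Step 28: x=[6.4017] v=[-0.8361]
Step 29: x=[6.3421] v=[-0.5963]
Step 30: x=[6.3071] v=[-0.3505]
Step 31: x=[6.2970] v=[-0.1012]
Step 32: x=[6.3119] v=[0.1491]
First v>=0 after going negative at step 32, time=3.2000

Answer: 3.2000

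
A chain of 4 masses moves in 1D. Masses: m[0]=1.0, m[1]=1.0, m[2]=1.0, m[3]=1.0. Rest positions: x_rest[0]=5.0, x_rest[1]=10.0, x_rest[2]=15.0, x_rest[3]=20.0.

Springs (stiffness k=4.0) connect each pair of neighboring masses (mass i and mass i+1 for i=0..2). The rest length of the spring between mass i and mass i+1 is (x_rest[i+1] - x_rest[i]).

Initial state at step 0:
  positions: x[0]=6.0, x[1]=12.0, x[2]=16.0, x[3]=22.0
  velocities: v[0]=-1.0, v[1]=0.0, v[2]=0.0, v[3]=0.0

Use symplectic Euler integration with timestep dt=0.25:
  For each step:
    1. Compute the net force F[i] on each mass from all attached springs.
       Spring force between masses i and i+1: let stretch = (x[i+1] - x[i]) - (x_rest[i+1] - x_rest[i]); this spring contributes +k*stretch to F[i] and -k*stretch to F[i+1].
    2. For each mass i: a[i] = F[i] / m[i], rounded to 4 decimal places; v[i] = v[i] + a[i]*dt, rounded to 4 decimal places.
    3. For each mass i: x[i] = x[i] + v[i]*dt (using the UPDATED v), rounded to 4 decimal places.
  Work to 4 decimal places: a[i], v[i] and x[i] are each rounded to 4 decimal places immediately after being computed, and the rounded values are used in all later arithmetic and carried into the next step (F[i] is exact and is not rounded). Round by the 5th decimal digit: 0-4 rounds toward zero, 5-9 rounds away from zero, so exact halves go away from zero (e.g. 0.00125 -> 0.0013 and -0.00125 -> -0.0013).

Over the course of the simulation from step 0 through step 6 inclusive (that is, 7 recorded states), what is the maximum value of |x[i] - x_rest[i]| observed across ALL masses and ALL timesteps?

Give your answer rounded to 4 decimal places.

Answer: 2.1719

Derivation:
Step 0: x=[6.0000 12.0000 16.0000 22.0000] v=[-1.0000 0.0000 0.0000 0.0000]
Step 1: x=[6.0000 11.5000 16.5000 21.7500] v=[0.0000 -2.0000 2.0000 -1.0000]
Step 2: x=[6.1250 10.8750 17.0625 21.4375] v=[0.5000 -2.5000 2.2500 -1.2500]
Step 3: x=[6.1875 10.6094 17.1719 21.2813] v=[0.2500 -1.0625 0.4375 -0.6250]
Step 4: x=[6.1055 10.8789 16.6680 21.3477] v=[-0.3281 1.0781 -2.0156 0.2656]
Step 5: x=[5.9668 11.4024 15.8868 21.4942] v=[-0.5547 2.0938 -3.1250 0.5859]
Step 6: x=[5.9370 11.6881 15.3863 21.4888] v=[-0.1191 1.1426 -2.0020 -0.0215]
Max displacement = 2.1719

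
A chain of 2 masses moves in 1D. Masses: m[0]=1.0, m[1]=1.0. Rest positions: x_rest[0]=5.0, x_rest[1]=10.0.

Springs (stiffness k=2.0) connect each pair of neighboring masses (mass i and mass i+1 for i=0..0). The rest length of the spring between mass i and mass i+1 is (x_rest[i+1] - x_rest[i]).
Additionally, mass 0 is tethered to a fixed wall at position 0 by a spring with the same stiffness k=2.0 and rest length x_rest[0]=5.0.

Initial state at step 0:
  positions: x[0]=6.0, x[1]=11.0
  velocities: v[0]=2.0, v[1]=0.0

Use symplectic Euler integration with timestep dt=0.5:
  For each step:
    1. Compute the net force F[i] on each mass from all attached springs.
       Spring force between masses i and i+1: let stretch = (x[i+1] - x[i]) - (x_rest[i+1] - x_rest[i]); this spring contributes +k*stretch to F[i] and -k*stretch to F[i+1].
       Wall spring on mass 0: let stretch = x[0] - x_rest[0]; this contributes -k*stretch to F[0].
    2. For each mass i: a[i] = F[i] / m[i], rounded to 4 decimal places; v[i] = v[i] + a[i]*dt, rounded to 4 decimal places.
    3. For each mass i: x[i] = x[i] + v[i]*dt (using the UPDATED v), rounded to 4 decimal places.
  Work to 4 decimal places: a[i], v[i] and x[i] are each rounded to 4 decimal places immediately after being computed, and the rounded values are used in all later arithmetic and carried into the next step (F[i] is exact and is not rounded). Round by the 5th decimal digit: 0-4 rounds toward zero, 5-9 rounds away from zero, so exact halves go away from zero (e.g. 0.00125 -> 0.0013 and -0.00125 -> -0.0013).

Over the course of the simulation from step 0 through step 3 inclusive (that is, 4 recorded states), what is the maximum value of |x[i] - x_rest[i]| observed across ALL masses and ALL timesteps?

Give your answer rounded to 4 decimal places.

Answer: 1.5000

Derivation:
Step 0: x=[6.0000 11.0000] v=[2.0000 0.0000]
Step 1: x=[6.5000 11.0000] v=[1.0000 0.0000]
Step 2: x=[6.0000 11.2500] v=[-1.0000 0.5000]
Step 3: x=[5.1250 11.3750] v=[-1.7500 0.2500]
Max displacement = 1.5000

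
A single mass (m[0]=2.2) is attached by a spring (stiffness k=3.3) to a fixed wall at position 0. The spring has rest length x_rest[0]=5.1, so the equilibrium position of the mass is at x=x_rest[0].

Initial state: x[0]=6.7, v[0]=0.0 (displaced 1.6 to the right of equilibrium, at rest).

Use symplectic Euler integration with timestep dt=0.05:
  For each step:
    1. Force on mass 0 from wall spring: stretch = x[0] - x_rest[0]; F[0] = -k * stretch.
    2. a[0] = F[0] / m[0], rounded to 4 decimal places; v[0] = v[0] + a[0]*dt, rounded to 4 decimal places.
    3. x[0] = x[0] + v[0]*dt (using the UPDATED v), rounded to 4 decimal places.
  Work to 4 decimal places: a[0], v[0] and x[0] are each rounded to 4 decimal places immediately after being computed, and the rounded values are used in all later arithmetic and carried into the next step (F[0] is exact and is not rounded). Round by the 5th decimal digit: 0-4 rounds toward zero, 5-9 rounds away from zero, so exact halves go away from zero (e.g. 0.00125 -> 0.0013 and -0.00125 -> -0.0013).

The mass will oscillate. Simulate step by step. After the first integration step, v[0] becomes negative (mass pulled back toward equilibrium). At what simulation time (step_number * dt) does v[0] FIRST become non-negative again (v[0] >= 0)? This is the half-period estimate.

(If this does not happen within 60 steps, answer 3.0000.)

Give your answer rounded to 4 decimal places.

Answer: 2.6000

Derivation:
Step 0: x=[6.7000] v=[0.0000]
Step 1: x=[6.6940] v=[-0.1200]
Step 2: x=[6.6820] v=[-0.2396]
Step 3: x=[6.6641] v=[-0.3583]
Step 4: x=[6.6403] v=[-0.4756]
Step 5: x=[6.6107] v=[-0.5911]
Step 6: x=[6.5755] v=[-0.7044]
Step 7: x=[6.5347] v=[-0.8151]
Step 8: x=[6.4886] v=[-0.9227]
Step 9: x=[6.4373] v=[-1.0268]
Step 10: x=[6.3809] v=[-1.1271]
Step 11: x=[6.3197] v=[-1.2232]
Step 12: x=[6.2540] v=[-1.3147]
Step 13: x=[6.1839] v=[-1.4013]
Step 14: x=[6.1098] v=[-1.4826]
Step 15: x=[6.0319] v=[-1.5583]
Step 16: x=[5.9505] v=[-1.6282]
Step 17: x=[5.8659] v=[-1.6920]
Step 18: x=[5.7784] v=[-1.7494]
Step 19: x=[5.6884] v=[-1.8003]
Step 20: x=[5.5962] v=[-1.8444]
Step 21: x=[5.5021] v=[-1.8816]
Step 22: x=[5.4065] v=[-1.9118]
Step 23: x=[5.3098] v=[-1.9348]
Step 24: x=[5.2123] v=[-1.9505]
Step 25: x=[5.1144] v=[-1.9589]
Step 26: x=[5.0164] v=[-1.9600]
Step 27: x=[4.9187] v=[-1.9537]
Step 28: x=[4.8217] v=[-1.9401]
Step 29: x=[4.7257] v=[-1.9192]
Step 30: x=[4.6311] v=[-1.8911]
Step 31: x=[4.5383] v=[-1.8559]
Step 32: x=[4.4476] v=[-1.8138]
Step 33: x=[4.3594] v=[-1.7649]
Step 34: x=[4.2739] v=[-1.7094]
Step 35: x=[4.1915] v=[-1.6474]
Step 36: x=[4.1125] v=[-1.5793]
Step 37: x=[4.0372] v=[-1.5052]
Step 38: x=[3.9659] v=[-1.4255]
Step 39: x=[3.8989] v=[-1.3404]
Step 40: x=[3.8364] v=[-1.2503]
Step 41: x=[3.7786] v=[-1.1555]
Step 42: x=[3.7258] v=[-1.0564]
Step 43: x=[3.6781] v=[-0.9533]
Step 44: x=[3.6358] v=[-0.8467]
Step 45: x=[3.5990] v=[-0.7369]
Step 46: x=[3.5678] v=[-0.6243]
Step 47: x=[3.5423] v=[-0.5094]
Step 48: x=[3.5227] v=[-0.3926]
Step 49: x=[3.5090] v=[-0.2743]
Step 50: x=[3.5013] v=[-0.1550]
Step 51: x=[3.4995] v=[-0.0351]
Step 52: x=[3.5037] v=[0.0849]
First v>=0 after going negative at step 52, time=2.6000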